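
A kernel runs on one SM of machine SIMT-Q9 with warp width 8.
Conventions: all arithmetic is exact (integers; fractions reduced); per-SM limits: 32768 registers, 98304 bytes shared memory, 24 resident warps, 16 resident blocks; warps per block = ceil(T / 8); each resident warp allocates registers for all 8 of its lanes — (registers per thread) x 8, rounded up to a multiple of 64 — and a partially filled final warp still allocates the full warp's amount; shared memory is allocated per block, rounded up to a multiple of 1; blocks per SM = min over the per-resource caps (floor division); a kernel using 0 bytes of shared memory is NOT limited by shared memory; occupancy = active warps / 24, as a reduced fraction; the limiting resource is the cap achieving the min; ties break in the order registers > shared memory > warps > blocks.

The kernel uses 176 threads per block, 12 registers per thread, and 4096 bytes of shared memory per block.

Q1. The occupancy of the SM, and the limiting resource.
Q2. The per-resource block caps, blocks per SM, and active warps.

Answer: occupancy 11/12, limited by warps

registers: 11 blocks
shared memory: 24 blocks
warps: 1 block
blocks: 16 blocks

Answer: 1 block, 22 active warps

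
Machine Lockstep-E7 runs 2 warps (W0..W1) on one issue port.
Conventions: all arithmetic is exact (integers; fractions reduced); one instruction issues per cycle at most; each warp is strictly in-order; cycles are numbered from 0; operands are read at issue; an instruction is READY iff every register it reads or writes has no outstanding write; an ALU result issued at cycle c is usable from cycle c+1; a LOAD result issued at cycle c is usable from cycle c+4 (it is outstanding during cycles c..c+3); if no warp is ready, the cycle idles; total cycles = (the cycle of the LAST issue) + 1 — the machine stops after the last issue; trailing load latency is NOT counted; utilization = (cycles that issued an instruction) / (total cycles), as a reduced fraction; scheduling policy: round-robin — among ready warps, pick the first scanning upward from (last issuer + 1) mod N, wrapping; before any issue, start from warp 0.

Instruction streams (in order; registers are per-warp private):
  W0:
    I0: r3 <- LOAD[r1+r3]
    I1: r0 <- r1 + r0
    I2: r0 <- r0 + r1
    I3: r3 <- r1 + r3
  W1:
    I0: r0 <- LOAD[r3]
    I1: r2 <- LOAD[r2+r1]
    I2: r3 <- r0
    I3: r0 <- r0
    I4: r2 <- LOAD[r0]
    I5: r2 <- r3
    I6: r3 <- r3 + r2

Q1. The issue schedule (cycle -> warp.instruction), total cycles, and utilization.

cycle 0: W0.I0
cycle 1: W1.I0
cycle 2: W0.I1
cycle 3: W1.I1
cycle 4: W0.I2
cycle 5: W1.I2
cycle 6: W0.I3
cycle 7: W1.I3
cycle 8: W1.I4
cycle 9: idle
cycle 10: idle
cycle 11: idle
cycle 12: W1.I5
cycle 13: W1.I6

Answer: 14 cycles, utilization 11/14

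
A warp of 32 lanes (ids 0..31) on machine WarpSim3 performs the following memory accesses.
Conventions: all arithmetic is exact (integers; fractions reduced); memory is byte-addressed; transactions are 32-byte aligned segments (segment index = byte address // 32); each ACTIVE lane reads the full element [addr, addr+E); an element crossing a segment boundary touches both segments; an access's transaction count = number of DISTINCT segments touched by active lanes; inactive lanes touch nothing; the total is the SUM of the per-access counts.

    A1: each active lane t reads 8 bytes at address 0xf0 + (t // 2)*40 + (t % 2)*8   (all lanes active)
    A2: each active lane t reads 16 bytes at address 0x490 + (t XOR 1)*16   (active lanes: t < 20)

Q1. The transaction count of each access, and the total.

A1: 20 transactions
A2: 11 transactions

Answer: 20,11; total 31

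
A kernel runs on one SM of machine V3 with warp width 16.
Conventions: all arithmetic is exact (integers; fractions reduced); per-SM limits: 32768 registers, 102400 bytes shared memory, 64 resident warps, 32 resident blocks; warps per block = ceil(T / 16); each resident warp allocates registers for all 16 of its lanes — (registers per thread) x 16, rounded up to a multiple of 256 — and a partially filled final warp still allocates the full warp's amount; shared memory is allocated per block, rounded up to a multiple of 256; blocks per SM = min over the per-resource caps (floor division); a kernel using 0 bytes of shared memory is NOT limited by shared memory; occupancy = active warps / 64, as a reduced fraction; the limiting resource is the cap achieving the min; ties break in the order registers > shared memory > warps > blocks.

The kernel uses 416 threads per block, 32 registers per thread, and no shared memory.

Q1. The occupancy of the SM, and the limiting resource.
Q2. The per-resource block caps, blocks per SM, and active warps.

Answer: occupancy 13/16, limited by registers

registers: 2 blocks
shared memory: no limit (kernel uses none)
warps: 2 blocks
blocks: 32 blocks

Answer: 2 blocks, 52 active warps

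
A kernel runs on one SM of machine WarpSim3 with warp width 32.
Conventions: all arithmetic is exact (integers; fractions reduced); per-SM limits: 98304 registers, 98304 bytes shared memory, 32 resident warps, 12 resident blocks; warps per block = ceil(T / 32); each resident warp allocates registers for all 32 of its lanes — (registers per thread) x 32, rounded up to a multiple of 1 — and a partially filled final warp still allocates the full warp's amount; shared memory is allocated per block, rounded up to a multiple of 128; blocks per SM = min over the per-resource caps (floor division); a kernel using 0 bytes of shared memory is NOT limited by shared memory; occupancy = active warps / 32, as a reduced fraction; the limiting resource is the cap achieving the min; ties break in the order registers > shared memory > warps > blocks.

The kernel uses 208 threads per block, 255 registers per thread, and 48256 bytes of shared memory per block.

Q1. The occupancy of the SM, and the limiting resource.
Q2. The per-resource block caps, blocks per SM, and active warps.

Answer: occupancy 7/32, limited by registers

registers: 1 block
shared memory: 2 blocks
warps: 4 blocks
blocks: 12 blocks

Answer: 1 block, 7 active warps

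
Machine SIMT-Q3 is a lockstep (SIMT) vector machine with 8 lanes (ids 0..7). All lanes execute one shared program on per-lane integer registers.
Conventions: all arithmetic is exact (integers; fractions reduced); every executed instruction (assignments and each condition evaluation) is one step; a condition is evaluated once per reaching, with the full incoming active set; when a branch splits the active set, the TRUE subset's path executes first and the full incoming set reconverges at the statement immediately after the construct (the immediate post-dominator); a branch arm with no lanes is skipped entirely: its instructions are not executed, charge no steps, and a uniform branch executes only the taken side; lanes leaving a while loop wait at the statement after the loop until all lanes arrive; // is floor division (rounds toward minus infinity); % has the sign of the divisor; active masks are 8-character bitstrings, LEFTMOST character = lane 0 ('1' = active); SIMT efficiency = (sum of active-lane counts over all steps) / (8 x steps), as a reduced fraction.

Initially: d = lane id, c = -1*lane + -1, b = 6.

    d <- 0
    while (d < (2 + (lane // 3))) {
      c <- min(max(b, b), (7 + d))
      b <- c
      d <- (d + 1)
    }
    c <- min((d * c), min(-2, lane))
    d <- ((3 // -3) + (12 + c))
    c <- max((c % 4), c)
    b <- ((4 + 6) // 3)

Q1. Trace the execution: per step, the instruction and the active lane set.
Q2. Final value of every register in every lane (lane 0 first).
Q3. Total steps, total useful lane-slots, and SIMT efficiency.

step 0: d <- 0                       11111111
step 1: eval (d < (2 + (lane // 3))) 11111111
step 2: c <- min(max(b, b), (7 + d)) 11111111
step 3: b <- c                       11111111
step 4: d <- (d + 1)                 11111111
step 5: eval (d < (2 + (lane // 3))) 11111111
step 6: c <- min(max(b, b), (7 + d)) 11111111
step 7: b <- c                       11111111
step 8: d <- (d + 1)                 11111111
step 9: eval (d < (2 + (lane // 3))) 11111111
step 10: c <- min(max(b, b), (7 + d)) 00011111
step 11: b <- c                       00011111
step 12: d <- (d + 1)                 00011111
step 13: eval (d < (2 + (lane // 3))) 00011111
step 14: c <- min(max(b, b), (7 + d)) 00000011
step 15: b <- c                       00000011
step 16: d <- (d + 1)                 00000011
step 17: eval (d < (2 + (lane // 3))) 00000011
step 18: c <- min((d * c), min(-2, lane)) 11111111
step 19: d <- ((3 // -3) + (12 + c))  11111111
step 20: c <- max((c % 4), c)         11111111
step 21: b <- ((4 + 6) // 3)          11111111

Answer: 22 steps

d: 9,9,9,9,9,9,9,9
c: 2,2,2,2,2,2,2,2
b: 3,3,3,3,3,3,3,3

steps = 22; useful = 140; efficiency = 140/176 = 35/44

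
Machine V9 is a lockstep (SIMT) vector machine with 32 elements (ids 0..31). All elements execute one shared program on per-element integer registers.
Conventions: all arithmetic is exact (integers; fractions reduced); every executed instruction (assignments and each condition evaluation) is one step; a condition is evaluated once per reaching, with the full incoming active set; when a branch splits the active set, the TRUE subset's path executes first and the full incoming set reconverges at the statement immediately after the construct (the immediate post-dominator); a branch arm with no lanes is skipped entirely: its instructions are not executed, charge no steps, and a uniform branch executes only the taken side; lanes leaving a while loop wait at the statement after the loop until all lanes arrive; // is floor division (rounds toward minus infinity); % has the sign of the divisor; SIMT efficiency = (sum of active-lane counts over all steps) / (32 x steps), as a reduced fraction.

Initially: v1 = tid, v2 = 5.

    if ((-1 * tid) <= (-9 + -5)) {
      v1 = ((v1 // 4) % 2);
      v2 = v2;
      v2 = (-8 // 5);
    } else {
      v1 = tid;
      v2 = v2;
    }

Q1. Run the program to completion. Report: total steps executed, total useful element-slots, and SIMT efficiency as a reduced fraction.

Answer: 6 steps, 114 useful, 19/32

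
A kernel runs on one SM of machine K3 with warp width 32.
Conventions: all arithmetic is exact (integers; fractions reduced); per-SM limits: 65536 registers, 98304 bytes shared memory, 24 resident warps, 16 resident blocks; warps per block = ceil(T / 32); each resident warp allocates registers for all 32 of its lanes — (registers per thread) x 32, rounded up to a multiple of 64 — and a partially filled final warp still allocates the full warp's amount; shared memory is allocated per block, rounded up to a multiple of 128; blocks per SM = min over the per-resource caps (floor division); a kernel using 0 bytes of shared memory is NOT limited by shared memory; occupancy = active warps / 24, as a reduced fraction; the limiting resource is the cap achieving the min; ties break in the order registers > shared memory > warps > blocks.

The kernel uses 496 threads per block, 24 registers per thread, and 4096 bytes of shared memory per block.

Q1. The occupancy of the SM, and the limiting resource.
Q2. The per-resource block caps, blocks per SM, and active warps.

Answer: occupancy 2/3, limited by warps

registers: 5 blocks
shared memory: 24 blocks
warps: 1 block
blocks: 16 blocks

Answer: 1 block, 16 active warps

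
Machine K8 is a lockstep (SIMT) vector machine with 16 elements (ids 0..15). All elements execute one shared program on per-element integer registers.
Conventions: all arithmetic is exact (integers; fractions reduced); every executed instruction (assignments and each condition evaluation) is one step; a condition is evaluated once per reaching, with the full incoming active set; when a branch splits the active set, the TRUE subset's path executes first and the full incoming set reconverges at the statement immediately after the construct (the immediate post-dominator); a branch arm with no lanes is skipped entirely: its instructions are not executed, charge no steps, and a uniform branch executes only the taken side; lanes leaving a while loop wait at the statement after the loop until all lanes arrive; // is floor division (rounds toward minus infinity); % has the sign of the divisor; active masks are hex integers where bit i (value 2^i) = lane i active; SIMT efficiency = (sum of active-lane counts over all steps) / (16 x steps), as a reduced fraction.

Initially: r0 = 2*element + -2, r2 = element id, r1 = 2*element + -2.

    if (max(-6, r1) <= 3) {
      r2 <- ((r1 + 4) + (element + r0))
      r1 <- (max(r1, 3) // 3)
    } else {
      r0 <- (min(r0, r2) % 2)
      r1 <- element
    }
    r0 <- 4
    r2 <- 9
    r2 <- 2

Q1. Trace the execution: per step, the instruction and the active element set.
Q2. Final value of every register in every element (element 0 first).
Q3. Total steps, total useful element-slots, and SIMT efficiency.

step 0: eval (max(-6, r1) <= 3)      0xffff
step 1: r2 <- ((r1 + 4) + (element + r0)) 0x0007
step 2: r1 <- (max(r1, 3) // 3)      0x0007
step 3: r0 <- (min(r0, r2) % 2)      0xfff8
step 4: r1 <- element                0xfff8
step 5: r0 <- 4                      0xffff
step 6: r2 <- 9                      0xffff
step 7: r2 <- 2                      0xffff

Answer: 8 steps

r0: 4,4,4,4,4,4,4,4,4,4,4,4,4,4,4,4
r2: 2,2,2,2,2,2,2,2,2,2,2,2,2,2,2,2
r1: 1,1,1,3,4,5,6,7,8,9,10,11,12,13,14,15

steps = 8; useful = 96; efficiency = 96/128 = 3/4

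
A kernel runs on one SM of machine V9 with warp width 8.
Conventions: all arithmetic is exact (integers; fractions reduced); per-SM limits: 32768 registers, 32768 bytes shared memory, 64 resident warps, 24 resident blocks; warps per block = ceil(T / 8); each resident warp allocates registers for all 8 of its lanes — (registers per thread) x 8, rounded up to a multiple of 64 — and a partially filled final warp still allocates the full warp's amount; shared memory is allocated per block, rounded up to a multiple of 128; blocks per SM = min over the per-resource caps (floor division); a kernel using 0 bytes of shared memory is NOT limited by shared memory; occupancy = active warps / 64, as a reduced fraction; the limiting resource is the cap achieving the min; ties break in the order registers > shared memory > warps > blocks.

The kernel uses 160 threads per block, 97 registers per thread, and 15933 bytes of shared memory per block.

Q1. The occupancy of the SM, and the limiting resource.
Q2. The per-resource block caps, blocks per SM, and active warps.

Answer: occupancy 5/16, limited by registers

registers: 1 block
shared memory: 2 blocks
warps: 3 blocks
blocks: 24 blocks

Answer: 1 block, 20 active warps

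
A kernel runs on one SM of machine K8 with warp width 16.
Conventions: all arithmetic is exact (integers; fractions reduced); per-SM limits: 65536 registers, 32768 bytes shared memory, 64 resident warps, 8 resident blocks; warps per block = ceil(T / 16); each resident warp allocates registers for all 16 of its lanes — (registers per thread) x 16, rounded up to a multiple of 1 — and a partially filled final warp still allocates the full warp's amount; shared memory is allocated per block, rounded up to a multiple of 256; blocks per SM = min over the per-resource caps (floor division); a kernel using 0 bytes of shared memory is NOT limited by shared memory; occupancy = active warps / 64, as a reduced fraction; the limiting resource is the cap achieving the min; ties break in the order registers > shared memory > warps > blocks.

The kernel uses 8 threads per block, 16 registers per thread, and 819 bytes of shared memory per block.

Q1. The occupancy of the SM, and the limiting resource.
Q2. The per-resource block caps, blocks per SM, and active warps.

Answer: occupancy 1/8, limited by blocks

registers: 256 blocks
shared memory: 32 blocks
warps: 64 blocks
blocks: 8 blocks

Answer: 8 blocks, 8 active warps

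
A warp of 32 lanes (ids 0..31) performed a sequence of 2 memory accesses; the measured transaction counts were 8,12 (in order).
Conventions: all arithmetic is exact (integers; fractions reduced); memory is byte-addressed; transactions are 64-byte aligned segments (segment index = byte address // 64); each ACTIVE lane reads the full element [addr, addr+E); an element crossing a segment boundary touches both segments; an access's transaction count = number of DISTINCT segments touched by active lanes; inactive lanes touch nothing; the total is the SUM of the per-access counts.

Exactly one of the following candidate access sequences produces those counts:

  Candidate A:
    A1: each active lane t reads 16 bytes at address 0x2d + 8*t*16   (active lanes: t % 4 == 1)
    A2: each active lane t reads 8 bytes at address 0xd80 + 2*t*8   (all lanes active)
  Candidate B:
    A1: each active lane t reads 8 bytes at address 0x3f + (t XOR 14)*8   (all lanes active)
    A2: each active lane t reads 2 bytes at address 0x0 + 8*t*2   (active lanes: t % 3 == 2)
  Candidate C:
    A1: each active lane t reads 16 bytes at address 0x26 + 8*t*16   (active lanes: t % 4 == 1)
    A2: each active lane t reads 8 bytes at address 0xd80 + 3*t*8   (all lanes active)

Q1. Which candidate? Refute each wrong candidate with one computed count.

A: A2 gives 8 transactions, not 12
B: A1 gives 5 transactions, not 8
C: all counts match (8,12)

Answer: C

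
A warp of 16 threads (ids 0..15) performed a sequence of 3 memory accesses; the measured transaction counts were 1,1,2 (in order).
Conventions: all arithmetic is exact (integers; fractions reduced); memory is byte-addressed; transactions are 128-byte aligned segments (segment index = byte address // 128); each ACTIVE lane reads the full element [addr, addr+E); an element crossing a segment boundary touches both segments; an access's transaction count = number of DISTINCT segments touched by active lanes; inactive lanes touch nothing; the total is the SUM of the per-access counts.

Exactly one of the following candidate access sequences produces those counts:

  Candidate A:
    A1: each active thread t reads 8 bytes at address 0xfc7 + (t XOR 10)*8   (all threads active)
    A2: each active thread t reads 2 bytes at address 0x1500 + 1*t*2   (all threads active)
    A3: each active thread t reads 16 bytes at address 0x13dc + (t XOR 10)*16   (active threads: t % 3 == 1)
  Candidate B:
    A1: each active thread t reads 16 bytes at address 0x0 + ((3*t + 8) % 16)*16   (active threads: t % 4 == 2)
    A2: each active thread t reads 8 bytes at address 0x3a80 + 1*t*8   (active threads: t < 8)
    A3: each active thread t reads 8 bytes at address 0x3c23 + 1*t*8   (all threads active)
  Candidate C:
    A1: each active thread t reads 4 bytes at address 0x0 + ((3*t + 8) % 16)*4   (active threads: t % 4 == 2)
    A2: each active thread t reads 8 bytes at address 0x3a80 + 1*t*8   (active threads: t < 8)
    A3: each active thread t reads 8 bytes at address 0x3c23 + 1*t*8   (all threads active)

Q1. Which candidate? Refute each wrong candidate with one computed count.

A: A1 gives 2 transactions, not 1
B: A1 gives 2 transactions, not 1
C: all counts match (1,1,2)

Answer: C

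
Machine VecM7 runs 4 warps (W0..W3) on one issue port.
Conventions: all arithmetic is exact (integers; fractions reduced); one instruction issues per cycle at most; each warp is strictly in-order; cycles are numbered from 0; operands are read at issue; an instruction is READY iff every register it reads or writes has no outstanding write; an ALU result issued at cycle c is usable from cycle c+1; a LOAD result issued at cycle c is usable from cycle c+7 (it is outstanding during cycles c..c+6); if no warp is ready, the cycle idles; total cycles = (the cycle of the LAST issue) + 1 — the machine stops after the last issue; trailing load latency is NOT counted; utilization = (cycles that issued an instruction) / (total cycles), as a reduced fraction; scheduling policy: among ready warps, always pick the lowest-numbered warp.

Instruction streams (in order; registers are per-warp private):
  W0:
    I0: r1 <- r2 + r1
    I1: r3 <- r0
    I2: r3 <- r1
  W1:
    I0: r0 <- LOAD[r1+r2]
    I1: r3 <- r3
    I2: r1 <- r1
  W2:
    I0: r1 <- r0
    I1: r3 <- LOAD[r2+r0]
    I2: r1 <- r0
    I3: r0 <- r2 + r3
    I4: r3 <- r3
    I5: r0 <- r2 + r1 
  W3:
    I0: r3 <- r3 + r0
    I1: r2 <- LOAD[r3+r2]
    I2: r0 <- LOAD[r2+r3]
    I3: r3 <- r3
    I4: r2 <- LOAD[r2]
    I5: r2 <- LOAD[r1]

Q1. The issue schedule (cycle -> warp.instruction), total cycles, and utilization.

cycle 0: W0.I0
cycle 1: W0.I1
cycle 2: W0.I2
cycle 3: W1.I0
cycle 4: W1.I1
cycle 5: W1.I2
cycle 6: W2.I0
cycle 7: W2.I1
cycle 8: W2.I2
cycle 9: W3.I0
cycle 10: W3.I1
cycle 11: idle
cycle 12: idle
cycle 13: idle
cycle 14: W2.I3
cycle 15: W2.I4
cycle 16: W2.I5
cycle 17: W3.I2
cycle 18: W3.I3
cycle 19: W3.I4
cycle 20: idle
cycle 21: idle
cycle 22: idle
cycle 23: idle
cycle 24: idle
cycle 25: idle
cycle 26: W3.I5

Answer: 27 cycles, utilization 2/3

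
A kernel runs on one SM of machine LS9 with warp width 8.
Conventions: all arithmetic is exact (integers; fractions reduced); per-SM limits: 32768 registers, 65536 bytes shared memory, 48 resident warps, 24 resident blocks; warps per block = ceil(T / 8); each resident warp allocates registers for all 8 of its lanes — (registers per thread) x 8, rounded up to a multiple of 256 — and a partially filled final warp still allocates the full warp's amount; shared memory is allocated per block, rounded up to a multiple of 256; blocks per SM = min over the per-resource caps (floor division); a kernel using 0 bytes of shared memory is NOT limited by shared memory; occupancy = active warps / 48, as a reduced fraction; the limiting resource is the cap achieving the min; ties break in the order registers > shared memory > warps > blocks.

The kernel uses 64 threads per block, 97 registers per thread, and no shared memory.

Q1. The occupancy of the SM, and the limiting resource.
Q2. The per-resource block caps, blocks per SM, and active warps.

Answer: occupancy 2/3, limited by registers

registers: 4 blocks
shared memory: no limit (kernel uses none)
warps: 6 blocks
blocks: 24 blocks

Answer: 4 blocks, 32 active warps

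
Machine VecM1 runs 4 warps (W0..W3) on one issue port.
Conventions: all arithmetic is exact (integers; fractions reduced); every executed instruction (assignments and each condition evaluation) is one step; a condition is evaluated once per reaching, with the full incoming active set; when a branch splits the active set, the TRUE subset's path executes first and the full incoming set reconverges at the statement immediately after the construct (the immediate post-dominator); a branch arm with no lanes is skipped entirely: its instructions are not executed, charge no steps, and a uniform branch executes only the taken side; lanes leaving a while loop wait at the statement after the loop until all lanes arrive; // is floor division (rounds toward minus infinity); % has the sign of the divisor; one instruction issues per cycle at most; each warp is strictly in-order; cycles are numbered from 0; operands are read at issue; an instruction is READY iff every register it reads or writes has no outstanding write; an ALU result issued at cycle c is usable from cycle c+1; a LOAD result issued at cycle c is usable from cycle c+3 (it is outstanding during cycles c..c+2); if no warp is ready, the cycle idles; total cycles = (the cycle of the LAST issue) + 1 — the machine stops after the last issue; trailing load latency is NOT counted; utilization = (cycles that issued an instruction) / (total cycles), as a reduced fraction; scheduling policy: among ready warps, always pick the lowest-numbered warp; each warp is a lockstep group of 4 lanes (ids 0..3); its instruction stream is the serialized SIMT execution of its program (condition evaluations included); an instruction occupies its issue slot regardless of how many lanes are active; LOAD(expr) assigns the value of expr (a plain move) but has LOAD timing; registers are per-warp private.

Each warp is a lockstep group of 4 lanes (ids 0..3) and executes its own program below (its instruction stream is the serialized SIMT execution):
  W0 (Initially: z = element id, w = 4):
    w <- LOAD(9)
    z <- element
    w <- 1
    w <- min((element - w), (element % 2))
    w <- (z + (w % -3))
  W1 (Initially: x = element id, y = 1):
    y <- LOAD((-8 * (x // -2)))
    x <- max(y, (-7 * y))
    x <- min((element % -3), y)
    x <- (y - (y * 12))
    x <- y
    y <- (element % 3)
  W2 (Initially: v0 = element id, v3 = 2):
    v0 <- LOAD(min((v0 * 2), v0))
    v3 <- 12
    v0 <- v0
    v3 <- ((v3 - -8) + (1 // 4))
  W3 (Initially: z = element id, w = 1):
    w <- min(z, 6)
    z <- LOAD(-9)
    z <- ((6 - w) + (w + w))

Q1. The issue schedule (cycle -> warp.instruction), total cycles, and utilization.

cycle 0: W0.I0
cycle 1: W0.I1
cycle 2: W1.I0
cycle 3: W0.I2
cycle 4: W0.I3
cycle 5: W0.I4
cycle 6: W1.I1
cycle 7: W1.I2
cycle 8: W1.I3
cycle 9: W1.I4
cycle 10: W1.I5
cycle 11: W2.I0
cycle 12: W2.I1
cycle 13: W3.I0
cycle 14: W2.I2
cycle 15: W2.I3
cycle 16: W3.I1
cycle 17: idle
cycle 18: idle
cycle 19: W3.I2

Answer: 20 cycles, utilization 9/10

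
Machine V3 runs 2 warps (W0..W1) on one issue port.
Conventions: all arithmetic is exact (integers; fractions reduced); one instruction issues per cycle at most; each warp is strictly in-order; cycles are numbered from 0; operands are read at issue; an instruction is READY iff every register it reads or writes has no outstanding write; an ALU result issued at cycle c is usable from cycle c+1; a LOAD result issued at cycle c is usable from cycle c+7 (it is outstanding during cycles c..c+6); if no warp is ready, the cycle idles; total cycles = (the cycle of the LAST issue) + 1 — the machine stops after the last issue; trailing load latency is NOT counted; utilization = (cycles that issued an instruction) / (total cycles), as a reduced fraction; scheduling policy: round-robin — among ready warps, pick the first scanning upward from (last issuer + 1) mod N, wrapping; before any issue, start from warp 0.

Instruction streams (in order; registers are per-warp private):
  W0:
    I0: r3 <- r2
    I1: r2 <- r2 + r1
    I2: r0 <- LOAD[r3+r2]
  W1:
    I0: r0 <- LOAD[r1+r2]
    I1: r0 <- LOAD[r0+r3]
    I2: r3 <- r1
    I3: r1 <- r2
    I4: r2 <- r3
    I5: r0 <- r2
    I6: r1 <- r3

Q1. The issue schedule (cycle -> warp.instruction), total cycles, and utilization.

cycle 0: W0.I0
cycle 1: W1.I0
cycle 2: W0.I1
cycle 3: W0.I2
cycle 4: idle
cycle 5: idle
cycle 6: idle
cycle 7: idle
cycle 8: W1.I1
cycle 9: W1.I2
cycle 10: W1.I3
cycle 11: W1.I4
cycle 12: idle
cycle 13: idle
cycle 14: idle
cycle 15: W1.I5
cycle 16: W1.I6

Answer: 17 cycles, utilization 10/17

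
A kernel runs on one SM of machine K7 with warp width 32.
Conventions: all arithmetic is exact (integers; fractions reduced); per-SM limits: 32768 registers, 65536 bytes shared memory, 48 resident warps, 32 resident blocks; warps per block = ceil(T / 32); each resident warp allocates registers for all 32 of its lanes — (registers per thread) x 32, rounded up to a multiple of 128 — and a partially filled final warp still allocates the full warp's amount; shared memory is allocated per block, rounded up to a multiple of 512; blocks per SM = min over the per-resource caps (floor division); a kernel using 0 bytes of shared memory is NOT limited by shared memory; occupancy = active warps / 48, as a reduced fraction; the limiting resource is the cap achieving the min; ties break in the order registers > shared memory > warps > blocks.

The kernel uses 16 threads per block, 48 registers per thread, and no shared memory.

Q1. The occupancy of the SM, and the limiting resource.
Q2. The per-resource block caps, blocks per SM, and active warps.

Answer: occupancy 7/16, limited by registers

registers: 21 blocks
shared memory: no limit (kernel uses none)
warps: 48 blocks
blocks: 32 blocks

Answer: 21 blocks, 21 active warps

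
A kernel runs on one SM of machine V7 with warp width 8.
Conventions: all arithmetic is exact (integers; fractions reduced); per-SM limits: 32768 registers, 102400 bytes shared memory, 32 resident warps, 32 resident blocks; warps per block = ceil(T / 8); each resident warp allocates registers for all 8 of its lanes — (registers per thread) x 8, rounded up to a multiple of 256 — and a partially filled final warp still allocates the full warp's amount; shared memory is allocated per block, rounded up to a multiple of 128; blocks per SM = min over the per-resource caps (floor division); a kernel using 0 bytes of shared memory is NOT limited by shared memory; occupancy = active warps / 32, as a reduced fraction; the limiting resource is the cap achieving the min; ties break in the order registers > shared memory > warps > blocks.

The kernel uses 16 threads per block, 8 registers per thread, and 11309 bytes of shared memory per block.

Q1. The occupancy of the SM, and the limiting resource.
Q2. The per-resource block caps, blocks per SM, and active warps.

Answer: occupancy 1/2, limited by shared memory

registers: 64 blocks
shared memory: 8 blocks
warps: 16 blocks
blocks: 32 blocks

Answer: 8 blocks, 16 active warps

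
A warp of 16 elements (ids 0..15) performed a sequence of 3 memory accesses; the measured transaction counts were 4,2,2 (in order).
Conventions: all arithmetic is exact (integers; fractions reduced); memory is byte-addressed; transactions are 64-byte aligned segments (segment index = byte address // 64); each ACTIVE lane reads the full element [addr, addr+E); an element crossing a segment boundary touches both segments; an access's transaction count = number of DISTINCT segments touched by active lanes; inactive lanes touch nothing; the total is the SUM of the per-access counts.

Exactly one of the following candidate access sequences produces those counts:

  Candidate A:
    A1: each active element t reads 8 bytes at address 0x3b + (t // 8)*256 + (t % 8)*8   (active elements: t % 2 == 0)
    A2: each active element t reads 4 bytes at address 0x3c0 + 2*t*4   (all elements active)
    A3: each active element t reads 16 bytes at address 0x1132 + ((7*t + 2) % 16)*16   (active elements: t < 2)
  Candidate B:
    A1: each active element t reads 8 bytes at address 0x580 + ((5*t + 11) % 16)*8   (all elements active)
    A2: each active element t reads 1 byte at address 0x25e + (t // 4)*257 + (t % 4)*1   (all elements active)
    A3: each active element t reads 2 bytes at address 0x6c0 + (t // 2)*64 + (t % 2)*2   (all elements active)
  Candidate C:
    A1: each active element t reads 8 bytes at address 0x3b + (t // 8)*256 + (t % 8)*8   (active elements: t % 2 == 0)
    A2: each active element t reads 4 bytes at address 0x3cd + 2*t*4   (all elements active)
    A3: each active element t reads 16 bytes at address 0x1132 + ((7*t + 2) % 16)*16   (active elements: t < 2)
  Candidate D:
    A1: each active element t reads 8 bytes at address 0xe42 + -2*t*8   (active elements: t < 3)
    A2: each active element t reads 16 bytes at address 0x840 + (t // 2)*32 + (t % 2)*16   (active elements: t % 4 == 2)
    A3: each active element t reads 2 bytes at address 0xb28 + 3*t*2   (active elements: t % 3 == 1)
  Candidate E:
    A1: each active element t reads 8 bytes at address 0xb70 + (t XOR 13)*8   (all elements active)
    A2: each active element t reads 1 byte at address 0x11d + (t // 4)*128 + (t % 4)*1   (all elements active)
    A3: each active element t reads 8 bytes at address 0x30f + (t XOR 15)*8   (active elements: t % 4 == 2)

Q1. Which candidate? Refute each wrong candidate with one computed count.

B: A1 gives 2 transactions, not 4
C: A2 gives 3 transactions, not 2
D: A1 gives 2 transactions, not 4
E: A1 gives 3 transactions, not 4
A: all counts match (4,2,2)

Answer: A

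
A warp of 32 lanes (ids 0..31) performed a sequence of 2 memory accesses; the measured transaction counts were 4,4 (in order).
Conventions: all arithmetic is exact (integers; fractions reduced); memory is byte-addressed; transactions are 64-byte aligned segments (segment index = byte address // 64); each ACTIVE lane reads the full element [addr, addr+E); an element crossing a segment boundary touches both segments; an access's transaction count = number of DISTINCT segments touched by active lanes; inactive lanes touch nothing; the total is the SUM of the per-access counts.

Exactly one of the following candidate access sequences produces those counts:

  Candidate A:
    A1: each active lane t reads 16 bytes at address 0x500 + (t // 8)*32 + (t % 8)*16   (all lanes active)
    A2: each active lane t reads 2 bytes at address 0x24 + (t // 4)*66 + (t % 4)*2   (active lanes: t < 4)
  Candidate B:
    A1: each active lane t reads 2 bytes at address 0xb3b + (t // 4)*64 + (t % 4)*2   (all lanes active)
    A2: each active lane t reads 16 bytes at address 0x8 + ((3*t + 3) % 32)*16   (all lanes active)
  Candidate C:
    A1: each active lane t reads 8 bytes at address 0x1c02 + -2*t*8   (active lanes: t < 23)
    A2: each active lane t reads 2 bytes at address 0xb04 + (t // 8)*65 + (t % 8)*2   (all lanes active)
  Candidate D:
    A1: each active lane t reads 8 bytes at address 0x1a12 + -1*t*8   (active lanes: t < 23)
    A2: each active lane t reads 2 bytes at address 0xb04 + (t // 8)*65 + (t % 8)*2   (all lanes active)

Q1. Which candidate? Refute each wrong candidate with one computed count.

A: A2 gives 1 transaction, not 4
B: A1 gives 9 transactions, not 4
C: A1 gives 7 transactions, not 4
D: all counts match (4,4)

Answer: D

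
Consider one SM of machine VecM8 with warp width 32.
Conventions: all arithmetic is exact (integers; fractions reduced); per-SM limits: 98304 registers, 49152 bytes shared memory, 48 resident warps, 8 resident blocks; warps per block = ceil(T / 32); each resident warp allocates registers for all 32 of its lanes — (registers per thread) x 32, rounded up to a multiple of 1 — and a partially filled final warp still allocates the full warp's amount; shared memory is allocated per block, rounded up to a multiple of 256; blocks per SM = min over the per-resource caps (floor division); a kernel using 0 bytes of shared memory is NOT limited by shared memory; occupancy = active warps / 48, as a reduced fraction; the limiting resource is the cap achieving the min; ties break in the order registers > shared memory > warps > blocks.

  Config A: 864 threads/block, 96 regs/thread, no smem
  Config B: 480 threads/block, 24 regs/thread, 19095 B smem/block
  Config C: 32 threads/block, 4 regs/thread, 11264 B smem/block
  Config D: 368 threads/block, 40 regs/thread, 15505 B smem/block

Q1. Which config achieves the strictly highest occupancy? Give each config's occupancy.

occupancies: A 9/16, B 5/8, C 1/12, D 3/4

Answer: D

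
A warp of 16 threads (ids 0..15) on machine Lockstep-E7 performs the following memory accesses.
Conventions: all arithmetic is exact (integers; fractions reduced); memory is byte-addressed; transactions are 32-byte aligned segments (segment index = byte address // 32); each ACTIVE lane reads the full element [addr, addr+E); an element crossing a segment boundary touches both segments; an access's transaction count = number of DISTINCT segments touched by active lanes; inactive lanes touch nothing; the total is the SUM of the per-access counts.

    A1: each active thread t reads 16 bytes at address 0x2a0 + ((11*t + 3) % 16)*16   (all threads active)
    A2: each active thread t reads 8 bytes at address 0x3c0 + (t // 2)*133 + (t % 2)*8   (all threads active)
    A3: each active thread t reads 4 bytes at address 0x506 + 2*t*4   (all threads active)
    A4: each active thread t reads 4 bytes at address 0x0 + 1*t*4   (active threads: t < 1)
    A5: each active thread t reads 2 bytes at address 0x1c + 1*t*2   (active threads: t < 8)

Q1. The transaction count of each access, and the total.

A1: 8 transactions
A2: 11 transactions
A3: 5 transactions
A4: 1 transaction
A5: 2 transactions

Answer: 8,11,5,1,2; total 27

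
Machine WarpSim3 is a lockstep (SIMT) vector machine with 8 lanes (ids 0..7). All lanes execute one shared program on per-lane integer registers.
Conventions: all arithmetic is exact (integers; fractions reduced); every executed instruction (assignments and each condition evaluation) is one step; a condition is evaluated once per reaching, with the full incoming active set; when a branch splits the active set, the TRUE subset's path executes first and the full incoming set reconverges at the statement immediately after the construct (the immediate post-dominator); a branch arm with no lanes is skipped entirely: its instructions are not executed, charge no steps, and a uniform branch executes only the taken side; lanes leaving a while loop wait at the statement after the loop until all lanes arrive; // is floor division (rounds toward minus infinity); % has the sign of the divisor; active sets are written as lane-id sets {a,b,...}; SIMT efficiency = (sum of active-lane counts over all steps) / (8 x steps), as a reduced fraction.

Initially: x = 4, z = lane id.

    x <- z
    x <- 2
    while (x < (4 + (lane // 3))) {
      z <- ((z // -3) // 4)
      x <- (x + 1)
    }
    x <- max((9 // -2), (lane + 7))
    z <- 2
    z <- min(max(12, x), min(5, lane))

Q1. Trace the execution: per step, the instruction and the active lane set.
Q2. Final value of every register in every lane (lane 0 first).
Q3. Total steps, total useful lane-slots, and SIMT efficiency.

step 0: x <- z                       {0,1,2,3,4,5,6,7}
step 1: x <- 2                       {0,1,2,3,4,5,6,7}
step 2: eval (x < (4 + (lane // 3))) {0,1,2,3,4,5,6,7}
step 3: z <- ((z // -3) // 4)        {0,1,2,3,4,5,6,7}
step 4: x <- (x + 1)                 {0,1,2,3,4,5,6,7}
step 5: eval (x < (4 + (lane // 3))) {0,1,2,3,4,5,6,7}
step 6: z <- ((z // -3) // 4)        {0,1,2,3,4,5,6,7}
step 7: x <- (x + 1)                 {0,1,2,3,4,5,6,7}
step 8: eval (x < (4 + (lane // 3))) {0,1,2,3,4,5,6,7}
step 9: z <- ((z // -3) // 4)        {3,4,5,6,7}
step 10: x <- (x + 1)                 {3,4,5,6,7}
step 11: eval (x < (4 + (lane // 3))) {3,4,5,6,7}
step 12: z <- ((z // -3) // 4)        {6,7}
step 13: x <- (x + 1)                 {6,7}
step 14: eval (x < (4 + (lane // 3))) {6,7}
step 15: x <- max((9 // -2), (lane + 7)) {0,1,2,3,4,5,6,7}
step 16: z <- 2                       {0,1,2,3,4,5,6,7}
step 17: z <- min(max(12, x), min(5, lane)) {0,1,2,3,4,5,6,7}

Answer: 18 steps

x: 7,8,9,10,11,12,13,14
z: 0,1,2,3,4,5,5,5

steps = 18; useful = 117; efficiency = 117/144 = 13/16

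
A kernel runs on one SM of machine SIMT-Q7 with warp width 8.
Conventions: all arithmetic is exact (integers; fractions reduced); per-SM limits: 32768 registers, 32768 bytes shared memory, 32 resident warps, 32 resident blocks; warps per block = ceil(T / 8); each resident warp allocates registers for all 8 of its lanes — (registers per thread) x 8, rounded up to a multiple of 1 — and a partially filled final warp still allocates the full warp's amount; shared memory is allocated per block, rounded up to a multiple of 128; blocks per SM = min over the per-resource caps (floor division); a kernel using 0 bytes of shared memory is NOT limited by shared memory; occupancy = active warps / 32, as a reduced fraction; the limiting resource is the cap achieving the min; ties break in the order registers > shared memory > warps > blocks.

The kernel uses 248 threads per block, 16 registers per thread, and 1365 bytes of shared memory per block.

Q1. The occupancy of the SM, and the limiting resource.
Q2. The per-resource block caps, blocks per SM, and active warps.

Answer: occupancy 31/32, limited by warps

registers: 8 blocks
shared memory: 23 blocks
warps: 1 block
blocks: 32 blocks

Answer: 1 block, 31 active warps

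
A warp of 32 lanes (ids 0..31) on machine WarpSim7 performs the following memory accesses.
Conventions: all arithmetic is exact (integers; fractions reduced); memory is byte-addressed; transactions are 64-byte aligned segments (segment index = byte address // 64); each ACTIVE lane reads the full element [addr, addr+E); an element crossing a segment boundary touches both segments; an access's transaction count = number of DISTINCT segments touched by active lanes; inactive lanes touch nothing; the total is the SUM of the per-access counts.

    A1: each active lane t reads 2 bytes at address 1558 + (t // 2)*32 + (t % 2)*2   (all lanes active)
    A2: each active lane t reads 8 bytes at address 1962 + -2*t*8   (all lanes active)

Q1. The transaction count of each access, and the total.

A1: 8 transactions
A2: 9 transactions

Answer: 8,9; total 17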